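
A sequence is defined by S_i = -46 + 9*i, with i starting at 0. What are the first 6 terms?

This is an arithmetic sequence.
i=0: S_0 = -46 + 9*0 = -46
i=1: S_1 = -46 + 9*1 = -37
i=2: S_2 = -46 + 9*2 = -28
i=3: S_3 = -46 + 9*3 = -19
i=4: S_4 = -46 + 9*4 = -10
i=5: S_5 = -46 + 9*5 = -1
The first 6 terms are: [-46, -37, -28, -19, -10, -1]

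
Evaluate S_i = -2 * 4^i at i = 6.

S_6 = -2 * 4^6 = -2 * 4096 = -8192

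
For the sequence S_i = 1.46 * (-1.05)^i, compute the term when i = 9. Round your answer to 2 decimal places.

S_9 = 1.46 * (-1.05)^9 ≈ 1.46 * -1.5513 ≈ -2.26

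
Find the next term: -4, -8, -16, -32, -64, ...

Ratios: -8 / -4 = 2.0
This is a geometric sequence with common ratio r = 2.
Next term = -64 * 2 = -128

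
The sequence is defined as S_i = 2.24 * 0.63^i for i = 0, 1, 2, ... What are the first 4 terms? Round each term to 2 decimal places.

This is a geometric sequence.
i=0: S_0 = 2.24 * 0.63^0 = 2.24
i=1: S_1 = 2.24 * 0.63^1 ≈ 1.41
i=2: S_2 = 2.24 * 0.63^2 ≈ 0.89
i=3: S_3 = 2.24 * 0.63^3 ≈ 0.56
The first 4 terms are: [2.24, 1.41, 0.89, 0.56]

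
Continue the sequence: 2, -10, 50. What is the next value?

Ratios: -10 / 2 = -5.0
This is a geometric sequence with common ratio r = -5.
Next term = 50 * -5 = -250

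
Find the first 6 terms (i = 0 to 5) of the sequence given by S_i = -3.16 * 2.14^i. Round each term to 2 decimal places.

This is a geometric sequence.
i=0: S_0 = -3.16 * 2.14^0 = -3.16
i=1: S_1 = -3.16 * 2.14^1 ≈ -6.76
i=2: S_2 = -3.16 * 2.14^2 ≈ -14.47
i=3: S_3 = -3.16 * 2.14^3 ≈ -30.97
i=4: S_4 = -3.16 * 2.14^4 ≈ -66.27
i=5: S_5 = -3.16 * 2.14^5 ≈ -141.83
The first 6 terms are: [-3.16, -6.76, -14.47, -30.97, -66.27, -141.83]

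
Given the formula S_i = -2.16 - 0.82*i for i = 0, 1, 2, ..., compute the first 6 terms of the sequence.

This is an arithmetic sequence.
i=0: S_0 = -2.16 + -0.82*0 = -2.16
i=1: S_1 = -2.16 + -0.82*1 = -2.98
i=2: S_2 = -2.16 + -0.82*2 = -3.8
i=3: S_3 = -2.16 + -0.82*3 = -4.62
i=4: S_4 = -2.16 + -0.82*4 = -5.44
i=5: S_5 = -2.16 + -0.82*5 = -6.26
The first 6 terms are: [-2.16, -2.98, -3.8, -4.62, -5.44, -6.26]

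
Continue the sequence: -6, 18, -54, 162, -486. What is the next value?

Ratios: 18 / -6 = -3.0
This is a geometric sequence with common ratio r = -3.
Next term = -486 * -3 = 1458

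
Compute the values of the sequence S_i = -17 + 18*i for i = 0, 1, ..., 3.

This is an arithmetic sequence.
i=0: S_0 = -17 + 18*0 = -17
i=1: S_1 = -17 + 18*1 = 1
i=2: S_2 = -17 + 18*2 = 19
i=3: S_3 = -17 + 18*3 = 37
The first 4 terms are: [-17, 1, 19, 37]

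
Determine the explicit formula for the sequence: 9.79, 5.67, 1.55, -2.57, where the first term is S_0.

Check differences: 5.67 - 9.79 = -4.12
1.55 - 5.67 = -4.12
Common difference d = -4.12.
First term a = 9.79.
Formula: S_i = 9.79 - 4.12*i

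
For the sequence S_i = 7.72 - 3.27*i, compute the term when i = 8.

S_8 = 7.72 + -3.27*8 = 7.72 + -26.16 = -18.44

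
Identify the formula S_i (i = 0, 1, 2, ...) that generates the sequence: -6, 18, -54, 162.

Check ratios: 18 / -6 = -3.0
Common ratio r = -3.
First term a = -6.
Formula: S_i = -6 * (-3)^i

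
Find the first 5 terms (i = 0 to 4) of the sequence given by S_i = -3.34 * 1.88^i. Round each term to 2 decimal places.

This is a geometric sequence.
i=0: S_0 = -3.34 * 1.88^0 = -3.34
i=1: S_1 = -3.34 * 1.88^1 ≈ -6.28
i=2: S_2 = -3.34 * 1.88^2 ≈ -11.8
i=3: S_3 = -3.34 * 1.88^3 ≈ -22.19
i=4: S_4 = -3.34 * 1.88^4 ≈ -41.72
The first 5 terms are: [-3.34, -6.28, -11.8, -22.19, -41.72]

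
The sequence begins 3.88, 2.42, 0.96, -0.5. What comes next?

Differences: 2.42 - 3.88 = -1.46
This is an arithmetic sequence with common difference d = -1.46.
Next term = -0.5 + -1.46 = -1.96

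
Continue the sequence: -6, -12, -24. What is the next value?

Ratios: -12 / -6 = 2.0
This is a geometric sequence with common ratio r = 2.
Next term = -24 * 2 = -48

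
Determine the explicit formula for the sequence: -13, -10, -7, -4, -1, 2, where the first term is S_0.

Check differences: -10 - -13 = 3
-7 - -10 = 3
Common difference d = 3.
First term a = -13.
Formula: S_i = -13 + 3*i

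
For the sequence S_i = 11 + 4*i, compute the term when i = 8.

S_8 = 11 + 4*8 = 11 + 32 = 43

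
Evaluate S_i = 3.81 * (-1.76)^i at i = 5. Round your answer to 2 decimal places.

S_5 = 3.81 * (-1.76)^5 ≈ 3.81 * -16.8874 ≈ -64.34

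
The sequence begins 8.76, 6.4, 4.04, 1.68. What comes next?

Differences: 6.4 - 8.76 = -2.36
This is an arithmetic sequence with common difference d = -2.36.
Next term = 1.68 + -2.36 = -0.68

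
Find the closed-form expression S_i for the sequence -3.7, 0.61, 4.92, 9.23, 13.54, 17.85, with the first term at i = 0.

Check differences: 0.61 - -3.7 = 4.31
4.92 - 0.61 = 4.31
Common difference d = 4.31.
First term a = -3.7.
Formula: S_i = -3.70 + 4.31*i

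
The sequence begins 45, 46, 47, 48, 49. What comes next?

Differences: 46 - 45 = 1
This is an arithmetic sequence with common difference d = 1.
Next term = 49 + 1 = 50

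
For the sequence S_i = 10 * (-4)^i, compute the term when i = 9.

S_9 = 10 * (-4)^9 = 10 * -262144 = -2621440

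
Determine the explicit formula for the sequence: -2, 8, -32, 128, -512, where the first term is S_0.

Check ratios: 8 / -2 = -4.0
Common ratio r = -4.
First term a = -2.
Formula: S_i = -2 * (-4)^i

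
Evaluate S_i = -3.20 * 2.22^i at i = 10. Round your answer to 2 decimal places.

S_10 = -3.2 * 2.22^10 ≈ -3.2 * 2907.5671 ≈ -9304.21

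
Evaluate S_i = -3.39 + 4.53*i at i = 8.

S_8 = -3.39 + 4.53*8 = -3.39 + 36.24 = 32.85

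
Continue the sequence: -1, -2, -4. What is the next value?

Ratios: -2 / -1 = 2.0
This is a geometric sequence with common ratio r = 2.
Next term = -4 * 2 = -8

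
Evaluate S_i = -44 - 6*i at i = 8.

S_8 = -44 + -6*8 = -44 + -48 = -92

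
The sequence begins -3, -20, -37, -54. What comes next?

Differences: -20 - -3 = -17
This is an arithmetic sequence with common difference d = -17.
Next term = -54 + -17 = -71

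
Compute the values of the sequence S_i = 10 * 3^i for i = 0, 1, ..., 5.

This is a geometric sequence.
i=0: S_0 = 10 * 3^0 = 10
i=1: S_1 = 10 * 3^1 = 30
i=2: S_2 = 10 * 3^2 = 90
i=3: S_3 = 10 * 3^3 = 270
i=4: S_4 = 10 * 3^4 = 810
i=5: S_5 = 10 * 3^5 = 2430
The first 6 terms are: [10, 30, 90, 270, 810, 2430]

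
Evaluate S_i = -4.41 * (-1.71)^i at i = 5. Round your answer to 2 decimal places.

S_5 = -4.41 * (-1.71)^5 ≈ -4.41 * -14.6211 ≈ 64.48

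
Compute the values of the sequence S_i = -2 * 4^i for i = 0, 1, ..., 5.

This is a geometric sequence.
i=0: S_0 = -2 * 4^0 = -2
i=1: S_1 = -2 * 4^1 = -8
i=2: S_2 = -2 * 4^2 = -32
i=3: S_3 = -2 * 4^3 = -128
i=4: S_4 = -2 * 4^4 = -512
i=5: S_5 = -2 * 4^5 = -2048
The first 6 terms are: [-2, -8, -32, -128, -512, -2048]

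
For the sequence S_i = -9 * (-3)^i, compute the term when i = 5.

S_5 = -9 * (-3)^5 = -9 * -243 = 2187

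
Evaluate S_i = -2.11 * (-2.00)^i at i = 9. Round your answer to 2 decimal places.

S_9 = -2.11 * (-2.0)^9 = -2.11 * -512 = 1080.32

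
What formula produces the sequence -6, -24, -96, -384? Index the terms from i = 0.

Check ratios: -24 / -6 = 4.0
Common ratio r = 4.
First term a = -6.
Formula: S_i = -6 * 4^i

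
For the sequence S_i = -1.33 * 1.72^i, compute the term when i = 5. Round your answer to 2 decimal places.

S_5 = -1.33 * 1.72^5 ≈ -1.33 * 15.0537 ≈ -20.02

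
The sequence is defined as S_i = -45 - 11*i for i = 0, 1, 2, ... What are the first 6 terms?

This is an arithmetic sequence.
i=0: S_0 = -45 + -11*0 = -45
i=1: S_1 = -45 + -11*1 = -56
i=2: S_2 = -45 + -11*2 = -67
i=3: S_3 = -45 + -11*3 = -78
i=4: S_4 = -45 + -11*4 = -89
i=5: S_5 = -45 + -11*5 = -100
The first 6 terms are: [-45, -56, -67, -78, -89, -100]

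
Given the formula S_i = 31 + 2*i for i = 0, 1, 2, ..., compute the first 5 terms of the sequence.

This is an arithmetic sequence.
i=0: S_0 = 31 + 2*0 = 31
i=1: S_1 = 31 + 2*1 = 33
i=2: S_2 = 31 + 2*2 = 35
i=3: S_3 = 31 + 2*3 = 37
i=4: S_4 = 31 + 2*4 = 39
The first 5 terms are: [31, 33, 35, 37, 39]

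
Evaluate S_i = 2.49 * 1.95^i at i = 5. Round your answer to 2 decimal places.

S_5 = 2.49 * 1.95^5 ≈ 2.49 * 28.1951 ≈ 70.21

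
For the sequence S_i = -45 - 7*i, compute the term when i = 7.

S_7 = -45 + -7*7 = -45 + -49 = -94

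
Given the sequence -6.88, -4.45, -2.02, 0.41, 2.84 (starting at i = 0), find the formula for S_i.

Check differences: -4.45 - -6.88 = 2.43
-2.02 - -4.45 = 2.43
Common difference d = 2.43.
First term a = -6.88.
Formula: S_i = -6.88 + 2.43*i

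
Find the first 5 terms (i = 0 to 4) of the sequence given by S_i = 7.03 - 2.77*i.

This is an arithmetic sequence.
i=0: S_0 = 7.03 + -2.77*0 = 7.03
i=1: S_1 = 7.03 + -2.77*1 = 4.26
i=2: S_2 = 7.03 + -2.77*2 = 1.49
i=3: S_3 = 7.03 + -2.77*3 = -1.28
i=4: S_4 = 7.03 + -2.77*4 = -4.05
The first 5 terms are: [7.03, 4.26, 1.49, -1.28, -4.05]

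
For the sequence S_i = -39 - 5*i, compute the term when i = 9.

S_9 = -39 + -5*9 = -39 + -45 = -84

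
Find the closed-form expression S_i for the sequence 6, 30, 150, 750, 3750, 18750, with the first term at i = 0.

Check ratios: 30 / 6 = 5.0
Common ratio r = 5.
First term a = 6.
Formula: S_i = 6 * 5^i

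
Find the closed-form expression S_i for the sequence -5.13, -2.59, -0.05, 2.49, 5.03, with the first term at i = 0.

Check differences: -2.59 - -5.13 = 2.54
-0.05 - -2.59 = 2.54
Common difference d = 2.54.
First term a = -5.13.
Formula: S_i = -5.13 + 2.54*i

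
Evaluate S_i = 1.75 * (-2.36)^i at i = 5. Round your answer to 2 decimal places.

S_5 = 1.75 * (-2.36)^5 ≈ 1.75 * -73.2082 ≈ -128.11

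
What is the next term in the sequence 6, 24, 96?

Ratios: 24 / 6 = 4.0
This is a geometric sequence with common ratio r = 4.
Next term = 96 * 4 = 384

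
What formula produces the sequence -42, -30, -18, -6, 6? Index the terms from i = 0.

Check differences: -30 - -42 = 12
-18 - -30 = 12
Common difference d = 12.
First term a = -42.
Formula: S_i = -42 + 12*i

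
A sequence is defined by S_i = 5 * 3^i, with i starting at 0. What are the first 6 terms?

This is a geometric sequence.
i=0: S_0 = 5 * 3^0 = 5
i=1: S_1 = 5 * 3^1 = 15
i=2: S_2 = 5 * 3^2 = 45
i=3: S_3 = 5 * 3^3 = 135
i=4: S_4 = 5 * 3^4 = 405
i=5: S_5 = 5 * 3^5 = 1215
The first 6 terms are: [5, 15, 45, 135, 405, 1215]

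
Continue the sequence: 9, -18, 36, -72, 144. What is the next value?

Ratios: -18 / 9 = -2.0
This is a geometric sequence with common ratio r = -2.
Next term = 144 * -2 = -288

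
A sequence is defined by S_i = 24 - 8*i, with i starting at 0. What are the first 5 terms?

This is an arithmetic sequence.
i=0: S_0 = 24 + -8*0 = 24
i=1: S_1 = 24 + -8*1 = 16
i=2: S_2 = 24 + -8*2 = 8
i=3: S_3 = 24 + -8*3 = 0
i=4: S_4 = 24 + -8*4 = -8
The first 5 terms are: [24, 16, 8, 0, -8]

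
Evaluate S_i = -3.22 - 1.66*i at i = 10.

S_10 = -3.22 + -1.66*10 = -3.22 + -16.6 = -19.82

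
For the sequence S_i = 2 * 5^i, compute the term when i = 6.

S_6 = 2 * 5^6 = 2 * 15625 = 31250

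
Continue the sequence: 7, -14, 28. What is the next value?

Ratios: -14 / 7 = -2.0
This is a geometric sequence with common ratio r = -2.
Next term = 28 * -2 = -56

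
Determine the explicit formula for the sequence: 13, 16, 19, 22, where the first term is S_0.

Check differences: 16 - 13 = 3
19 - 16 = 3
Common difference d = 3.
First term a = 13.
Formula: S_i = 13 + 3*i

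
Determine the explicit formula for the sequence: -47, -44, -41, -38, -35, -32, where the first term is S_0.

Check differences: -44 - -47 = 3
-41 - -44 = 3
Common difference d = 3.
First term a = -47.
Formula: S_i = -47 + 3*i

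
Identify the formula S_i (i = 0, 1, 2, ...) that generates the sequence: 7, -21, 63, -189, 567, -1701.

Check ratios: -21 / 7 = -3.0
Common ratio r = -3.
First term a = 7.
Formula: S_i = 7 * (-3)^i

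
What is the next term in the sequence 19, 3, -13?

Differences: 3 - 19 = -16
This is an arithmetic sequence with common difference d = -16.
Next term = -13 + -16 = -29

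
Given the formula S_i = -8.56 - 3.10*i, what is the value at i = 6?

S_6 = -8.56 + -3.1*6 = -8.56 + -18.6 = -27.16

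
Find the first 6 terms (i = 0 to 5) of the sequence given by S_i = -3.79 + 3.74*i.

This is an arithmetic sequence.
i=0: S_0 = -3.79 + 3.74*0 = -3.79
i=1: S_1 = -3.79 + 3.74*1 = -0.05
i=2: S_2 = -3.79 + 3.74*2 = 3.69
i=3: S_3 = -3.79 + 3.74*3 = 7.43
i=4: S_4 = -3.79 + 3.74*4 = 11.17
i=5: S_5 = -3.79 + 3.74*5 = 14.91
The first 6 terms are: [-3.79, -0.05, 3.69, 7.43, 11.17, 14.91]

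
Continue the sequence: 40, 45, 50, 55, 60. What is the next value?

Differences: 45 - 40 = 5
This is an arithmetic sequence with common difference d = 5.
Next term = 60 + 5 = 65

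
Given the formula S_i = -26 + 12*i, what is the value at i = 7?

S_7 = -26 + 12*7 = -26 + 84 = 58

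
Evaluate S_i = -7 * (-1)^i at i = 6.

S_6 = -7 * (-1)^6 = -7 * 1 = -7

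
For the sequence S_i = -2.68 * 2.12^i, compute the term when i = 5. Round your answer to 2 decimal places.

S_5 = -2.68 * 2.12^5 ≈ -2.68 * 42.8232 ≈ -114.77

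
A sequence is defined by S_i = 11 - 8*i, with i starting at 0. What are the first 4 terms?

This is an arithmetic sequence.
i=0: S_0 = 11 + -8*0 = 11
i=1: S_1 = 11 + -8*1 = 3
i=2: S_2 = 11 + -8*2 = -5
i=3: S_3 = 11 + -8*3 = -13
The first 4 terms are: [11, 3, -5, -13]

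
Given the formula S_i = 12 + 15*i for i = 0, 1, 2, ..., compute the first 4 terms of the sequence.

This is an arithmetic sequence.
i=0: S_0 = 12 + 15*0 = 12
i=1: S_1 = 12 + 15*1 = 27
i=2: S_2 = 12 + 15*2 = 42
i=3: S_3 = 12 + 15*3 = 57
The first 4 terms are: [12, 27, 42, 57]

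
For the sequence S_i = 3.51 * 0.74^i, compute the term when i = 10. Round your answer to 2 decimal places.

S_10 = 3.51 * 0.74^10 ≈ 3.51 * 0.0492 ≈ 0.17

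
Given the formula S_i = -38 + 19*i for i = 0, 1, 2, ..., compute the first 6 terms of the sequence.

This is an arithmetic sequence.
i=0: S_0 = -38 + 19*0 = -38
i=1: S_1 = -38 + 19*1 = -19
i=2: S_2 = -38 + 19*2 = 0
i=3: S_3 = -38 + 19*3 = 19
i=4: S_4 = -38 + 19*4 = 38
i=5: S_5 = -38 + 19*5 = 57
The first 6 terms are: [-38, -19, 0, 19, 38, 57]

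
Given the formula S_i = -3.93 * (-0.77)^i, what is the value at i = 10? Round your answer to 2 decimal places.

S_10 = -3.93 * (-0.77)^10 ≈ -3.93 * 0.0733 ≈ -0.29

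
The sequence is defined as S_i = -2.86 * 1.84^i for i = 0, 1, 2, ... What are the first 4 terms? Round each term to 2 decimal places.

This is a geometric sequence.
i=0: S_0 = -2.86 * 1.84^0 = -2.86
i=1: S_1 = -2.86 * 1.84^1 ≈ -5.26
i=2: S_2 = -2.86 * 1.84^2 ≈ -9.68
i=3: S_3 = -2.86 * 1.84^3 ≈ -17.82
The first 4 terms are: [-2.86, -5.26, -9.68, -17.82]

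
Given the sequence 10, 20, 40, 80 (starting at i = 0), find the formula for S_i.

Check ratios: 20 / 10 = 2.0
Common ratio r = 2.
First term a = 10.
Formula: S_i = 10 * 2^i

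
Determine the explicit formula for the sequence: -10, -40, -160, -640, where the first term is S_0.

Check ratios: -40 / -10 = 4.0
Common ratio r = 4.
First term a = -10.
Formula: S_i = -10 * 4^i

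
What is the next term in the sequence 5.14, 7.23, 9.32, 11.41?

Differences: 7.23 - 5.14 = 2.09
This is an arithmetic sequence with common difference d = 2.09.
Next term = 11.41 + 2.09 = 13.5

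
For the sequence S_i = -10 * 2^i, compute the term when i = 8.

S_8 = -10 * 2^8 = -10 * 256 = -2560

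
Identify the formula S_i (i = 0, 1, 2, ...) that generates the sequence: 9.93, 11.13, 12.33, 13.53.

Check differences: 11.13 - 9.93 = 1.2
12.33 - 11.13 = 1.2
Common difference d = 1.2.
First term a = 9.93.
Formula: S_i = 9.93 + 1.20*i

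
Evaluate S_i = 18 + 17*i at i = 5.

S_5 = 18 + 17*5 = 18 + 85 = 103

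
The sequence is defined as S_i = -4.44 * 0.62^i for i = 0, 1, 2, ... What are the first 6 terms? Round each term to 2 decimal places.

This is a geometric sequence.
i=0: S_0 = -4.44 * 0.62^0 = -4.44
i=1: S_1 = -4.44 * 0.62^1 ≈ -2.75
i=2: S_2 = -4.44 * 0.62^2 ≈ -1.71
i=3: S_3 = -4.44 * 0.62^3 ≈ -1.06
i=4: S_4 = -4.44 * 0.62^4 ≈ -0.66
i=5: S_5 = -4.44 * 0.62^5 ≈ -0.41
The first 6 terms are: [-4.44, -2.75, -1.71, -1.06, -0.66, -0.41]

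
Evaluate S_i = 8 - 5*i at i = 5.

S_5 = 8 + -5*5 = 8 + -25 = -17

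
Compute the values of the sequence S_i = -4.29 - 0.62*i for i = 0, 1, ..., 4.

This is an arithmetic sequence.
i=0: S_0 = -4.29 + -0.62*0 = -4.29
i=1: S_1 = -4.29 + -0.62*1 = -4.91
i=2: S_2 = -4.29 + -0.62*2 = -5.53
i=3: S_3 = -4.29 + -0.62*3 = -6.15
i=4: S_4 = -4.29 + -0.62*4 = -6.77
The first 5 terms are: [-4.29, -4.91, -5.53, -6.15, -6.77]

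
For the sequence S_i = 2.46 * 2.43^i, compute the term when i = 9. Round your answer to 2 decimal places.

S_9 = 2.46 * 2.43^9 ≈ 2.46 * 2954.3127 ≈ 7267.61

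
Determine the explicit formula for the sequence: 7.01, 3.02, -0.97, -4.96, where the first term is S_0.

Check differences: 3.02 - 7.01 = -3.99
-0.97 - 3.02 = -3.99
Common difference d = -3.99.
First term a = 7.01.
Formula: S_i = 7.01 - 3.99*i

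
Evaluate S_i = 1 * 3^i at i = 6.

S_6 = 1 * 3^6 = 1 * 729 = 729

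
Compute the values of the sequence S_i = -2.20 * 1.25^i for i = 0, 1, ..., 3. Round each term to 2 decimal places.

This is a geometric sequence.
i=0: S_0 = -2.2 * 1.25^0 = -2.2
i=1: S_1 = -2.2 * 1.25^1 = -2.75
i=2: S_2 = -2.2 * 1.25^2 ≈ -3.44
i=3: S_3 = -2.2 * 1.25^3 ≈ -4.3
The first 4 terms are: [-2.2, -2.75, -3.44, -4.3]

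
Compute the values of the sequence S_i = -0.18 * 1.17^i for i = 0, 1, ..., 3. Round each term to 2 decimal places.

This is a geometric sequence.
i=0: S_0 = -0.18 * 1.17^0 = -0.18
i=1: S_1 = -0.18 * 1.17^1 ≈ -0.21
i=2: S_2 = -0.18 * 1.17^2 ≈ -0.25
i=3: S_3 = -0.18 * 1.17^3 ≈ -0.29
The first 4 terms are: [-0.18, -0.21, -0.25, -0.29]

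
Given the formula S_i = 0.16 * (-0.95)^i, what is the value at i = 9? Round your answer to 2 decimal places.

S_9 = 0.16 * (-0.95)^9 ≈ 0.16 * -0.6302 ≈ -0.1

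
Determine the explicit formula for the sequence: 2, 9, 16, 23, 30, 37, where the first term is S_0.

Check differences: 9 - 2 = 7
16 - 9 = 7
Common difference d = 7.
First term a = 2.
Formula: S_i = 2 + 7*i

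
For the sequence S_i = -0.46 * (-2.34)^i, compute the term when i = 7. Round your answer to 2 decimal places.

S_7 = -0.46 * (-2.34)^7 ≈ -0.46 * -384.159 ≈ 176.71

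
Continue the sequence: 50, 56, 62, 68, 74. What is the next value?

Differences: 56 - 50 = 6
This is an arithmetic sequence with common difference d = 6.
Next term = 74 + 6 = 80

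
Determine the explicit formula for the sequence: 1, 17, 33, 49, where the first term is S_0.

Check differences: 17 - 1 = 16
33 - 17 = 16
Common difference d = 16.
First term a = 1.
Formula: S_i = 1 + 16*i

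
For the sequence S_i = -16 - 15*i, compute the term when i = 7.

S_7 = -16 + -15*7 = -16 + -105 = -121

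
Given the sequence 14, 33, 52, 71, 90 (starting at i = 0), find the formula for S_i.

Check differences: 33 - 14 = 19
52 - 33 = 19
Common difference d = 19.
First term a = 14.
Formula: S_i = 14 + 19*i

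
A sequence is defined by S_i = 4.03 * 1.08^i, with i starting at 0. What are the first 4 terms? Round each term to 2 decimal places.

This is a geometric sequence.
i=0: S_0 = 4.03 * 1.08^0 = 4.03
i=1: S_1 = 4.03 * 1.08^1 ≈ 4.35
i=2: S_2 = 4.03 * 1.08^2 ≈ 4.7
i=3: S_3 = 4.03 * 1.08^3 ≈ 5.08
The first 4 terms are: [4.03, 4.35, 4.7, 5.08]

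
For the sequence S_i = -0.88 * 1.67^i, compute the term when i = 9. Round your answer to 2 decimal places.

S_9 = -0.88 * 1.67^9 ≈ -0.88 * 101.0295 ≈ -88.91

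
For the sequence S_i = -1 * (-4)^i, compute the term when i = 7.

S_7 = -1 * (-4)^7 = -1 * -16384 = 16384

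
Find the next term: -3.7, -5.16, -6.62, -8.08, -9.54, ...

Differences: -5.16 - -3.7 = -1.46
This is an arithmetic sequence with common difference d = -1.46.
Next term = -9.54 + -1.46 = -11.0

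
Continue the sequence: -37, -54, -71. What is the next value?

Differences: -54 - -37 = -17
This is an arithmetic sequence with common difference d = -17.
Next term = -71 + -17 = -88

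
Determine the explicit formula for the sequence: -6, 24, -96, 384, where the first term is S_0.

Check ratios: 24 / -6 = -4.0
Common ratio r = -4.
First term a = -6.
Formula: S_i = -6 * (-4)^i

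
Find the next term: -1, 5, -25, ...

Ratios: 5 / -1 = -5.0
This is a geometric sequence with common ratio r = -5.
Next term = -25 * -5 = 125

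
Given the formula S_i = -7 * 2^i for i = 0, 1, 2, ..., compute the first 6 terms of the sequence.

This is a geometric sequence.
i=0: S_0 = -7 * 2^0 = -7
i=1: S_1 = -7 * 2^1 = -14
i=2: S_2 = -7 * 2^2 = -28
i=3: S_3 = -7 * 2^3 = -56
i=4: S_4 = -7 * 2^4 = -112
i=5: S_5 = -7 * 2^5 = -224
The first 6 terms are: [-7, -14, -28, -56, -112, -224]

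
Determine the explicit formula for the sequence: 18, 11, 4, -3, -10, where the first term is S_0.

Check differences: 11 - 18 = -7
4 - 11 = -7
Common difference d = -7.
First term a = 18.
Formula: S_i = 18 - 7*i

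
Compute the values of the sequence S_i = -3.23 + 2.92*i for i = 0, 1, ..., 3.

This is an arithmetic sequence.
i=0: S_0 = -3.23 + 2.92*0 = -3.23
i=1: S_1 = -3.23 + 2.92*1 = -0.31
i=2: S_2 = -3.23 + 2.92*2 = 2.61
i=3: S_3 = -3.23 + 2.92*3 = 5.53
The first 4 terms are: [-3.23, -0.31, 2.61, 5.53]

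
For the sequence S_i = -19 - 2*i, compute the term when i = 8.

S_8 = -19 + -2*8 = -19 + -16 = -35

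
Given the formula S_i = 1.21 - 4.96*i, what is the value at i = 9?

S_9 = 1.21 + -4.96*9 = 1.21 + -44.64 = -43.43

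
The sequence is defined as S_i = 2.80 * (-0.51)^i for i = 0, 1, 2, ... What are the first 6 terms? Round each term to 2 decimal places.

This is a geometric sequence.
i=0: S_0 = 2.8 * (-0.51)^0 = 2.8
i=1: S_1 = 2.8 * (-0.51)^1 ≈ -1.43
i=2: S_2 = 2.8 * (-0.51)^2 ≈ 0.73
i=3: S_3 = 2.8 * (-0.51)^3 ≈ -0.37
i=4: S_4 = 2.8 * (-0.51)^4 ≈ 0.19
i=5: S_5 = 2.8 * (-0.51)^5 ≈ -0.1
The first 6 terms are: [2.8, -1.43, 0.73, -0.37, 0.19, -0.1]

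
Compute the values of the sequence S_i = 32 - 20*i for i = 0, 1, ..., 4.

This is an arithmetic sequence.
i=0: S_0 = 32 + -20*0 = 32
i=1: S_1 = 32 + -20*1 = 12
i=2: S_2 = 32 + -20*2 = -8
i=3: S_3 = 32 + -20*3 = -28
i=4: S_4 = 32 + -20*4 = -48
The first 5 terms are: [32, 12, -8, -28, -48]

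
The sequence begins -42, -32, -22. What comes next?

Differences: -32 - -42 = 10
This is an arithmetic sequence with common difference d = 10.
Next term = -22 + 10 = -12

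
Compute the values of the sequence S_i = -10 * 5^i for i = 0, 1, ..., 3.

This is a geometric sequence.
i=0: S_0 = -10 * 5^0 = -10
i=1: S_1 = -10 * 5^1 = -50
i=2: S_2 = -10 * 5^2 = -250
i=3: S_3 = -10 * 5^3 = -1250
The first 4 terms are: [-10, -50, -250, -1250]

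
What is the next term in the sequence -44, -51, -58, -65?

Differences: -51 - -44 = -7
This is an arithmetic sequence with common difference d = -7.
Next term = -65 + -7 = -72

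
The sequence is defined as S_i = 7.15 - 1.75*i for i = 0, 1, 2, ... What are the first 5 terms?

This is an arithmetic sequence.
i=0: S_0 = 7.15 + -1.75*0 = 7.15
i=1: S_1 = 7.15 + -1.75*1 = 5.4
i=2: S_2 = 7.15 + -1.75*2 = 3.65
i=3: S_3 = 7.15 + -1.75*3 = 1.9
i=4: S_4 = 7.15 + -1.75*4 = 0.15
The first 5 terms are: [7.15, 5.4, 3.65, 1.9, 0.15]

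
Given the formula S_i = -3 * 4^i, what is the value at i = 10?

S_10 = -3 * 4^10 = -3 * 1048576 = -3145728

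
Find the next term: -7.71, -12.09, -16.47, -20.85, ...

Differences: -12.09 - -7.71 = -4.38
This is an arithmetic sequence with common difference d = -4.38.
Next term = -20.85 + -4.38 = -25.23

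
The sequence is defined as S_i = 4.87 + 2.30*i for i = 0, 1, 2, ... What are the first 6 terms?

This is an arithmetic sequence.
i=0: S_0 = 4.87 + 2.3*0 = 4.87
i=1: S_1 = 4.87 + 2.3*1 = 7.17
i=2: S_2 = 4.87 + 2.3*2 = 9.47
i=3: S_3 = 4.87 + 2.3*3 = 11.77
i=4: S_4 = 4.87 + 2.3*4 = 14.07
i=5: S_5 = 4.87 + 2.3*5 = 16.37
The first 6 terms are: [4.87, 7.17, 9.47, 11.77, 14.07, 16.37]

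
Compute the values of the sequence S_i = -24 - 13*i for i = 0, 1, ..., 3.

This is an arithmetic sequence.
i=0: S_0 = -24 + -13*0 = -24
i=1: S_1 = -24 + -13*1 = -37
i=2: S_2 = -24 + -13*2 = -50
i=3: S_3 = -24 + -13*3 = -63
The first 4 terms are: [-24, -37, -50, -63]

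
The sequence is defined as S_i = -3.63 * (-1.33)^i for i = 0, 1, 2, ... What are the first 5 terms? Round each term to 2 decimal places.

This is a geometric sequence.
i=0: S_0 = -3.63 * (-1.33)^0 = -3.63
i=1: S_1 = -3.63 * (-1.33)^1 ≈ 4.83
i=2: S_2 = -3.63 * (-1.33)^2 ≈ -6.42
i=3: S_3 = -3.63 * (-1.33)^3 ≈ 8.54
i=4: S_4 = -3.63 * (-1.33)^4 ≈ -11.36
The first 5 terms are: [-3.63, 4.83, -6.42, 8.54, -11.36]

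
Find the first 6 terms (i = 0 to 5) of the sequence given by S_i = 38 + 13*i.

This is an arithmetic sequence.
i=0: S_0 = 38 + 13*0 = 38
i=1: S_1 = 38 + 13*1 = 51
i=2: S_2 = 38 + 13*2 = 64
i=3: S_3 = 38 + 13*3 = 77
i=4: S_4 = 38 + 13*4 = 90
i=5: S_5 = 38 + 13*5 = 103
The first 6 terms are: [38, 51, 64, 77, 90, 103]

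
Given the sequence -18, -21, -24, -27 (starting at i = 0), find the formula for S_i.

Check differences: -21 - -18 = -3
-24 - -21 = -3
Common difference d = -3.
First term a = -18.
Formula: S_i = -18 - 3*i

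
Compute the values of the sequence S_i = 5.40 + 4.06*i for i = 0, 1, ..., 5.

This is an arithmetic sequence.
i=0: S_0 = 5.4 + 4.06*0 = 5.4
i=1: S_1 = 5.4 + 4.06*1 = 9.46
i=2: S_2 = 5.4 + 4.06*2 = 13.52
i=3: S_3 = 5.4 + 4.06*3 = 17.58
i=4: S_4 = 5.4 + 4.06*4 = 21.64
i=5: S_5 = 5.4 + 4.06*5 = 25.7
The first 6 terms are: [5.4, 9.46, 13.52, 17.58, 21.64, 25.7]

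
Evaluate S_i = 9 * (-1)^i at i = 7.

S_7 = 9 * (-1)^7 = 9 * -1 = -9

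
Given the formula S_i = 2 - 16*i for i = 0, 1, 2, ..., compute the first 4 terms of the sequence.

This is an arithmetic sequence.
i=0: S_0 = 2 + -16*0 = 2
i=1: S_1 = 2 + -16*1 = -14
i=2: S_2 = 2 + -16*2 = -30
i=3: S_3 = 2 + -16*3 = -46
The first 4 terms are: [2, -14, -30, -46]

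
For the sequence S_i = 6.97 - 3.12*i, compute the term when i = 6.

S_6 = 6.97 + -3.12*6 = 6.97 + -18.72 = -11.75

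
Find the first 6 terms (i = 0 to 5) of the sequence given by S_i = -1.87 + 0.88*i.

This is an arithmetic sequence.
i=0: S_0 = -1.87 + 0.88*0 = -1.87
i=1: S_1 = -1.87 + 0.88*1 = -0.99
i=2: S_2 = -1.87 + 0.88*2 = -0.11
i=3: S_3 = -1.87 + 0.88*3 = 0.77
i=4: S_4 = -1.87 + 0.88*4 = 1.65
i=5: S_5 = -1.87 + 0.88*5 = 2.53
The first 6 terms are: [-1.87, -0.99, -0.11, 0.77, 1.65, 2.53]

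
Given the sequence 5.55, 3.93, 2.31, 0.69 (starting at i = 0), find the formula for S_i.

Check differences: 3.93 - 5.55 = -1.62
2.31 - 3.93 = -1.62
Common difference d = -1.62.
First term a = 5.55.
Formula: S_i = 5.55 - 1.62*i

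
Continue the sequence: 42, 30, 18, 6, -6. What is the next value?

Differences: 30 - 42 = -12
This is an arithmetic sequence with common difference d = -12.
Next term = -6 + -12 = -18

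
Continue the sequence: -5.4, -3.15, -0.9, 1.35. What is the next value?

Differences: -3.15 - -5.4 = 2.25
This is an arithmetic sequence with common difference d = 2.25.
Next term = 1.35 + 2.25 = 3.6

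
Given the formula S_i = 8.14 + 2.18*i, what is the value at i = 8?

S_8 = 8.14 + 2.18*8 = 8.14 + 17.44 = 25.58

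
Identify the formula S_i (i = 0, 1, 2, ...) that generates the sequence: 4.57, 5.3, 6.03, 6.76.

Check differences: 5.3 - 4.57 = 0.73
6.03 - 5.3 = 0.73
Common difference d = 0.73.
First term a = 4.57.
Formula: S_i = 4.57 + 0.73*i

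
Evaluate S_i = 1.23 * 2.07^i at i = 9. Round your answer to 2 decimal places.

S_9 = 1.23 * 2.07^9 ≈ 1.23 * 697.8034 ≈ 858.3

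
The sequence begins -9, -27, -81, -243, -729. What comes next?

Ratios: -27 / -9 = 3.0
This is a geometric sequence with common ratio r = 3.
Next term = -729 * 3 = -2187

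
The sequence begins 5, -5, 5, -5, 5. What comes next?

Ratios: -5 / 5 = -1.0
This is a geometric sequence with common ratio r = -1.
Next term = 5 * -1 = -5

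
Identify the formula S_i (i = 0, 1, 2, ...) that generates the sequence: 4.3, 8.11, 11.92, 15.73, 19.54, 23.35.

Check differences: 8.11 - 4.3 = 3.81
11.92 - 8.11 = 3.81
Common difference d = 3.81.
First term a = 4.3.
Formula: S_i = 4.30 + 3.81*i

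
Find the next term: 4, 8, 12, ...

Differences: 8 - 4 = 4
This is an arithmetic sequence with common difference d = 4.
Next term = 12 + 4 = 16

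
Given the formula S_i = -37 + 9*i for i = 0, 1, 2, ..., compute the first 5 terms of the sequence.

This is an arithmetic sequence.
i=0: S_0 = -37 + 9*0 = -37
i=1: S_1 = -37 + 9*1 = -28
i=2: S_2 = -37 + 9*2 = -19
i=3: S_3 = -37 + 9*3 = -10
i=4: S_4 = -37 + 9*4 = -1
The first 5 terms are: [-37, -28, -19, -10, -1]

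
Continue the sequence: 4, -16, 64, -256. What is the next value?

Ratios: -16 / 4 = -4.0
This is a geometric sequence with common ratio r = -4.
Next term = -256 * -4 = 1024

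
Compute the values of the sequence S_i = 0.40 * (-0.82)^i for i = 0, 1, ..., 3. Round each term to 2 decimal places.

This is a geometric sequence.
i=0: S_0 = 0.4 * (-0.82)^0 = 0.4
i=1: S_1 = 0.4 * (-0.82)^1 ≈ -0.33
i=2: S_2 = 0.4 * (-0.82)^2 ≈ 0.27
i=3: S_3 = 0.4 * (-0.82)^3 ≈ -0.22
The first 4 terms are: [0.4, -0.33, 0.27, -0.22]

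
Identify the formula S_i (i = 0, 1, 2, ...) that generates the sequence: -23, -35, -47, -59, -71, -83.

Check differences: -35 - -23 = -12
-47 - -35 = -12
Common difference d = -12.
First term a = -23.
Formula: S_i = -23 - 12*i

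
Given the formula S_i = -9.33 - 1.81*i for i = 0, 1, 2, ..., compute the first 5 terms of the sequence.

This is an arithmetic sequence.
i=0: S_0 = -9.33 + -1.81*0 = -9.33
i=1: S_1 = -9.33 + -1.81*1 = -11.14
i=2: S_2 = -9.33 + -1.81*2 = -12.95
i=3: S_3 = -9.33 + -1.81*3 = -14.76
i=4: S_4 = -9.33 + -1.81*4 = -16.57
The first 5 terms are: [-9.33, -11.14, -12.95, -14.76, -16.57]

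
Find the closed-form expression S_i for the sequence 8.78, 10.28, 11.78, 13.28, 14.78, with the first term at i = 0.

Check differences: 10.28 - 8.78 = 1.5
11.78 - 10.28 = 1.5
Common difference d = 1.5.
First term a = 8.78.
Formula: S_i = 8.78 + 1.50*i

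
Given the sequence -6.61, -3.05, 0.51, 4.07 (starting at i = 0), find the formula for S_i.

Check differences: -3.05 - -6.61 = 3.56
0.51 - -3.05 = 3.56
Common difference d = 3.56.
First term a = -6.61.
Formula: S_i = -6.61 + 3.56*i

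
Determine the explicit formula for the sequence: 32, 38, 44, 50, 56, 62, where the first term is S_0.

Check differences: 38 - 32 = 6
44 - 38 = 6
Common difference d = 6.
First term a = 32.
Formula: S_i = 32 + 6*i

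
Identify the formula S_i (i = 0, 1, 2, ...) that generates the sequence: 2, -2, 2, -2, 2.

Check ratios: -2 / 2 = -1.0
Common ratio r = -1.
First term a = 2.
Formula: S_i = 2 * (-1)^i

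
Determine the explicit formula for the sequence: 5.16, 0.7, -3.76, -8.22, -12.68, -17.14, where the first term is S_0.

Check differences: 0.7 - 5.16 = -4.46
-3.76 - 0.7 = -4.46
Common difference d = -4.46.
First term a = 5.16.
Formula: S_i = 5.16 - 4.46*i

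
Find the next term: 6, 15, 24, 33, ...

Differences: 15 - 6 = 9
This is an arithmetic sequence with common difference d = 9.
Next term = 33 + 9 = 42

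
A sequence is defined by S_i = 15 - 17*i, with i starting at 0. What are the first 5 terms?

This is an arithmetic sequence.
i=0: S_0 = 15 + -17*0 = 15
i=1: S_1 = 15 + -17*1 = -2
i=2: S_2 = 15 + -17*2 = -19
i=3: S_3 = 15 + -17*3 = -36
i=4: S_4 = 15 + -17*4 = -53
The first 5 terms are: [15, -2, -19, -36, -53]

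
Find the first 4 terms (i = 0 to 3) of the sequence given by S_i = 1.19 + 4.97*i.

This is an arithmetic sequence.
i=0: S_0 = 1.19 + 4.97*0 = 1.19
i=1: S_1 = 1.19 + 4.97*1 = 6.16
i=2: S_2 = 1.19 + 4.97*2 = 11.13
i=3: S_3 = 1.19 + 4.97*3 = 16.1
The first 4 terms are: [1.19, 6.16, 11.13, 16.1]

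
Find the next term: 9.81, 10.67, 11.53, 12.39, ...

Differences: 10.67 - 9.81 = 0.86
This is an arithmetic sequence with common difference d = 0.86.
Next term = 12.39 + 0.86 = 13.25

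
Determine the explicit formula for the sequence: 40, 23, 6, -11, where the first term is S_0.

Check differences: 23 - 40 = -17
6 - 23 = -17
Common difference d = -17.
First term a = 40.
Formula: S_i = 40 - 17*i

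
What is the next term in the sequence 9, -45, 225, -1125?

Ratios: -45 / 9 = -5.0
This is a geometric sequence with common ratio r = -5.
Next term = -1125 * -5 = 5625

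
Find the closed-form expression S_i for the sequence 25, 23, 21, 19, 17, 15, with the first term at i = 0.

Check differences: 23 - 25 = -2
21 - 23 = -2
Common difference d = -2.
First term a = 25.
Formula: S_i = 25 - 2*i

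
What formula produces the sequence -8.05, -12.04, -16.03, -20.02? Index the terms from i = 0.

Check differences: -12.04 - -8.05 = -3.99
-16.03 - -12.04 = -3.99
Common difference d = -3.99.
First term a = -8.05.
Formula: S_i = -8.05 - 3.99*i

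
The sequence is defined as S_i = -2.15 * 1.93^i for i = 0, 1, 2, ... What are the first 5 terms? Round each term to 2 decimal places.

This is a geometric sequence.
i=0: S_0 = -2.15 * 1.93^0 = -2.15
i=1: S_1 = -2.15 * 1.93^1 ≈ -4.15
i=2: S_2 = -2.15 * 1.93^2 ≈ -8.01
i=3: S_3 = -2.15 * 1.93^3 ≈ -15.46
i=4: S_4 = -2.15 * 1.93^4 ≈ -29.83
The first 5 terms are: [-2.15, -4.15, -8.01, -15.46, -29.83]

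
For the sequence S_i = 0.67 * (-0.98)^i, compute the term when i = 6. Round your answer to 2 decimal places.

S_6 = 0.67 * (-0.98)^6 ≈ 0.67 * 0.8858 ≈ 0.59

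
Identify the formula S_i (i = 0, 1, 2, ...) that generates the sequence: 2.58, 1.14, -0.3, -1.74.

Check differences: 1.14 - 2.58 = -1.44
-0.3 - 1.14 = -1.44
Common difference d = -1.44.
First term a = 2.58.
Formula: S_i = 2.58 - 1.44*i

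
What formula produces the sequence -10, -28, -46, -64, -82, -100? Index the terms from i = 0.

Check differences: -28 - -10 = -18
-46 - -28 = -18
Common difference d = -18.
First term a = -10.
Formula: S_i = -10 - 18*i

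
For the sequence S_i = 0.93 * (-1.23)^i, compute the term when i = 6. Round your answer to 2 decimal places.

S_6 = 0.93 * (-1.23)^6 ≈ 0.93 * 3.4628 ≈ 3.22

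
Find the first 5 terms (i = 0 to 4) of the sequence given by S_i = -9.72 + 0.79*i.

This is an arithmetic sequence.
i=0: S_0 = -9.72 + 0.79*0 = -9.72
i=1: S_1 = -9.72 + 0.79*1 = -8.93
i=2: S_2 = -9.72 + 0.79*2 = -8.14
i=3: S_3 = -9.72 + 0.79*3 = -7.35
i=4: S_4 = -9.72 + 0.79*4 = -6.56
The first 5 terms are: [-9.72, -8.93, -8.14, -7.35, -6.56]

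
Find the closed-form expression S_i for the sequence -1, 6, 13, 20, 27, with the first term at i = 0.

Check differences: 6 - -1 = 7
13 - 6 = 7
Common difference d = 7.
First term a = -1.
Formula: S_i = -1 + 7*i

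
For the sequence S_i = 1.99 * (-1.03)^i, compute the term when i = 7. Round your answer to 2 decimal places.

S_7 = 1.99 * (-1.03)^7 ≈ 1.99 * -1.2299 ≈ -2.45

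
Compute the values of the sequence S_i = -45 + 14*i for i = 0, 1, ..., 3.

This is an arithmetic sequence.
i=0: S_0 = -45 + 14*0 = -45
i=1: S_1 = -45 + 14*1 = -31
i=2: S_2 = -45 + 14*2 = -17
i=3: S_3 = -45 + 14*3 = -3
The first 4 terms are: [-45, -31, -17, -3]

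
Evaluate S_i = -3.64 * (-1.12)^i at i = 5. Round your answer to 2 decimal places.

S_5 = -3.64 * (-1.12)^5 ≈ -3.64 * -1.7623 ≈ 6.41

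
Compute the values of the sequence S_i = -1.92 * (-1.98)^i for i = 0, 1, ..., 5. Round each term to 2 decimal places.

This is a geometric sequence.
i=0: S_0 = -1.92 * (-1.98)^0 = -1.92
i=1: S_1 = -1.92 * (-1.98)^1 ≈ 3.8
i=2: S_2 = -1.92 * (-1.98)^2 ≈ -7.53
i=3: S_3 = -1.92 * (-1.98)^3 ≈ 14.9
i=4: S_4 = -1.92 * (-1.98)^4 ≈ -29.51
i=5: S_5 = -1.92 * (-1.98)^5 ≈ 58.43
The first 6 terms are: [-1.92, 3.8, -7.53, 14.9, -29.51, 58.43]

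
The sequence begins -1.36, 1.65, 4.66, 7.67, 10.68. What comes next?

Differences: 1.65 - -1.36 = 3.01
This is an arithmetic sequence with common difference d = 3.01.
Next term = 10.68 + 3.01 = 13.69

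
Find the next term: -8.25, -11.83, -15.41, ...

Differences: -11.83 - -8.25 = -3.58
This is an arithmetic sequence with common difference d = -3.58.
Next term = -15.41 + -3.58 = -18.99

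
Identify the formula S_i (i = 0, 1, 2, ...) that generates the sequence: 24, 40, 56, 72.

Check differences: 40 - 24 = 16
56 - 40 = 16
Common difference d = 16.
First term a = 24.
Formula: S_i = 24 + 16*i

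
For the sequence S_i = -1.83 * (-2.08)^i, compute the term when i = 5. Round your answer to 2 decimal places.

S_5 = -1.83 * (-2.08)^5 ≈ -1.83 * -38.9329 ≈ 71.25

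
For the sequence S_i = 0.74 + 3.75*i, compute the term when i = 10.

S_10 = 0.74 + 3.75*10 = 0.74 + 37.5 = 38.24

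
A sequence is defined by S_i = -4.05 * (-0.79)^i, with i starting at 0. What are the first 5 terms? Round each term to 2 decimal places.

This is a geometric sequence.
i=0: S_0 = -4.05 * (-0.79)^0 = -4.05
i=1: S_1 = -4.05 * (-0.79)^1 ≈ 3.2
i=2: S_2 = -4.05 * (-0.79)^2 ≈ -2.53
i=3: S_3 = -4.05 * (-0.79)^3 ≈ 2.0
i=4: S_4 = -4.05 * (-0.79)^4 ≈ -1.58
The first 5 terms are: [-4.05, 3.2, -2.53, 2.0, -1.58]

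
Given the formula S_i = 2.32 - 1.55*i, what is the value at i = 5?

S_5 = 2.32 + -1.55*5 = 2.32 + -7.75 = -5.43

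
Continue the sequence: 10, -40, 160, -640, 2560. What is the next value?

Ratios: -40 / 10 = -4.0
This is a geometric sequence with common ratio r = -4.
Next term = 2560 * -4 = -10240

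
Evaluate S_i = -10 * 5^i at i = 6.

S_6 = -10 * 5^6 = -10 * 15625 = -156250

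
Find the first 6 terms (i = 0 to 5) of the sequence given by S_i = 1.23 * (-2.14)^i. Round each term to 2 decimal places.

This is a geometric sequence.
i=0: S_0 = 1.23 * (-2.14)^0 = 1.23
i=1: S_1 = 1.23 * (-2.14)^1 ≈ -2.63
i=2: S_2 = 1.23 * (-2.14)^2 ≈ 5.63
i=3: S_3 = 1.23 * (-2.14)^3 ≈ -12.05
i=4: S_4 = 1.23 * (-2.14)^4 ≈ 25.8
i=5: S_5 = 1.23 * (-2.14)^5 ≈ -55.2
The first 6 terms are: [1.23, -2.63, 5.63, -12.05, 25.8, -55.2]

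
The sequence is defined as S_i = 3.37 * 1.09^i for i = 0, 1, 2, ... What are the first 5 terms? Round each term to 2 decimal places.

This is a geometric sequence.
i=0: S_0 = 3.37 * 1.09^0 = 3.37
i=1: S_1 = 3.37 * 1.09^1 ≈ 3.67
i=2: S_2 = 3.37 * 1.09^2 ≈ 4.0
i=3: S_3 = 3.37 * 1.09^3 ≈ 4.36
i=4: S_4 = 3.37 * 1.09^4 ≈ 4.76
The first 5 terms are: [3.37, 3.67, 4.0, 4.36, 4.76]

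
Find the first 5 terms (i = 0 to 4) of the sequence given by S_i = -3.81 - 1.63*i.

This is an arithmetic sequence.
i=0: S_0 = -3.81 + -1.63*0 = -3.81
i=1: S_1 = -3.81 + -1.63*1 = -5.44
i=2: S_2 = -3.81 + -1.63*2 = -7.07
i=3: S_3 = -3.81 + -1.63*3 = -8.7
i=4: S_4 = -3.81 + -1.63*4 = -10.33
The first 5 terms are: [-3.81, -5.44, -7.07, -8.7, -10.33]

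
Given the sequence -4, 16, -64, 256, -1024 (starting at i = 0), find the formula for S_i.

Check ratios: 16 / -4 = -4.0
Common ratio r = -4.
First term a = -4.
Formula: S_i = -4 * (-4)^i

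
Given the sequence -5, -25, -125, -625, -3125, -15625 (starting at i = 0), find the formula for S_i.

Check ratios: -25 / -5 = 5.0
Common ratio r = 5.
First term a = -5.
Formula: S_i = -5 * 5^i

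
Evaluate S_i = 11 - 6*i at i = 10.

S_10 = 11 + -6*10 = 11 + -60 = -49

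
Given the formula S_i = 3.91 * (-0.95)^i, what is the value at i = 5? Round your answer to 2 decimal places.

S_5 = 3.91 * (-0.95)^5 ≈ 3.91 * -0.7738 ≈ -3.03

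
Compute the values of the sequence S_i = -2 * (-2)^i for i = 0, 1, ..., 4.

This is a geometric sequence.
i=0: S_0 = -2 * (-2)^0 = -2
i=1: S_1 = -2 * (-2)^1 = 4
i=2: S_2 = -2 * (-2)^2 = -8
i=3: S_3 = -2 * (-2)^3 = 16
i=4: S_4 = -2 * (-2)^4 = -32
The first 5 terms are: [-2, 4, -8, 16, -32]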